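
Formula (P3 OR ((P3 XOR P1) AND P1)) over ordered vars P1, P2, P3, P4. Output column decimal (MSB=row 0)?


Formula: (P3 OR ((P3 XOR P1) AND P1)) over P1, P2, P3, P4 (16 rows)
Evaluate each row (bits = P1,P2,P3,P4, MSB first):
  row 0 [0000]: (0 OR ((0 XOR 0) AND 0)) -> 0
  row 1 [0001]: (0 OR ((0 XOR 0) AND 0)) -> 0
  row 2 [0010]: (1 OR ((1 XOR 0) AND 0)) -> 1
  row 3 [0011]: (1 OR ((1 XOR 0) AND 0)) -> 1
  row 4 [0100]: (0 OR ((0 XOR 0) AND 0)) -> 0
  row 5 [0101]: (0 OR ((0 XOR 0) AND 0)) -> 0
  row 6 [0110]: (1 OR ((1 XOR 0) AND 0)) -> 1
  row 7 [0111]: (1 OR ((1 XOR 0) AND 0)) -> 1
  row 8 [1000]: (0 OR ((0 XOR 1) AND 1)) -> 1
  row 9 [1001]: (0 OR ((0 XOR 1) AND 1)) -> 1
  row 10 [1010]: (1 OR ((1 XOR 1) AND 1)) -> 1
  row 11 [1011]: (1 OR ((1 XOR 1) AND 1)) -> 1
  row 12 [1100]: (0 OR ((0 XOR 1) AND 1)) -> 1
  row 13 [1101]: (0 OR ((0 XOR 1) AND 1)) -> 1
  row 14 [1110]: (1 OR ((1 XOR 1) AND 1)) -> 1
  row 15 [1111]: (1 OR ((1 XOR 1) AND 1)) -> 1
Full result column, 4 rows per line (P1,P2 fixed per line; P3,P4 runs 00..11 left to right):
  rows 0-3 [P1,P2=00]: 0011  = hex 3
  rows 4-7 [P1,P2=01]: 0011  = hex 3
  rows 8-11 [P1,P2=10]: 1111  = hex F
  rows 12-15 [P1,P2=11]: 1111  = hex F
Output column (row 0 .. row 15) = 0011001111111111
Output column grouped in 4s = 0011 0011 1111 1111 = 0x33FF
Convert to decimal digit by digit (value = value*16 + digit):
  3 -> 3
  3*16 + 3 = 51
  51*16 + 15 (F) = 831
  831*16 + 15 (F) = 13311
Decimal = 13311

13311


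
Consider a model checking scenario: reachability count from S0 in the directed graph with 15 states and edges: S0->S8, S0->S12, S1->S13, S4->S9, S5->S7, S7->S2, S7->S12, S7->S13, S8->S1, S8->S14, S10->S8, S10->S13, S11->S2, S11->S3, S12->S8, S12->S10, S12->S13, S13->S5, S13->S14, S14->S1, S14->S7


BFS from S0:
  layer 0: {S0}
  layer 1: {S8, S12}
  layer 2: {S1, S10, S13, S14}
  layer 3: {S5, S7}
  layer 4: {S2}
Reachable set: {S0, S1, S2, S5, S7, S8, S10, S12, S13, S14}
Count = 10

10


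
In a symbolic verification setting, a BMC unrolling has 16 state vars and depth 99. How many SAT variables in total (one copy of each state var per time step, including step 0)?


BMC unrolls to depth k, creating one copy of each state var for steps 0..k.
Step count = 99 + 1 = 100 (steps 0 through 99)
Vars per step = 16
Total = 16 * 100 = 1600

1600


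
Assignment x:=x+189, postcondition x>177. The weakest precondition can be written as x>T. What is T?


Formula: wp(x:=E, P) = P[E/x] (substitute E for x in postcondition)
Step 1: Postcondition: x>177
Step 2: Substitute x+189 for x: x+189>177
Step 3: Solve for x: x > 177-189 = -12

-12


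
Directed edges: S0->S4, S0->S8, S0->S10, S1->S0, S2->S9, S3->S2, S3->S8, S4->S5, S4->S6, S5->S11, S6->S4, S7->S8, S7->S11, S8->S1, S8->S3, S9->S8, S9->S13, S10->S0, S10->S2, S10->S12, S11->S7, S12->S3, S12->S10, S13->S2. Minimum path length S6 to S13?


BFS layer-by-layer from S6:
  dist 0: {S6}
  dist 1: {S4}
  dist 2: {S5}
  dist 3: {S11}
  dist 4: {S7}
  dist 5: {S8}
  dist 6: {S1, S3}
  dist 7: {S0, S2}
  dist 8: {S9, S10}
  dist 9: {S12, S13}
  -> S13 reached at distance 9
Shortest path length = 9

9


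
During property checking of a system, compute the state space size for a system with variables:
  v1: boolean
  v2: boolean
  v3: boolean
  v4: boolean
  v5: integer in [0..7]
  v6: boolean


State space = product of domain sizes of all variables.
Domain sizes:
  v1 (boolean): 2
  v2 (boolean): 2
  v3 (boolean): 2
  v4 (boolean): 2
  v5 (integer in [0..7]): 8
  v6 (boolean): 2
Product = 2 * 2 * 2 * 2 * 8 * 2 = 256

256


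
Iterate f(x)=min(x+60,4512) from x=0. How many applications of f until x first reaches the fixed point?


Step 1: x=0, cap=4512, increment=60
Step 2: x grows by 60 each step until capped at 4512; fixed point is x=4512
Step 3: iterations = ceil(4512/60) = 76

76


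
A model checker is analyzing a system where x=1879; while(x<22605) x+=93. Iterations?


Step 1: x goes from 1879 toward 22605 by 93; the body runs while x<22605, so iterations = ceil((bound-start)/step)
Step 2: Distance=20726
Step 3: ceil(20726/93)=223

223


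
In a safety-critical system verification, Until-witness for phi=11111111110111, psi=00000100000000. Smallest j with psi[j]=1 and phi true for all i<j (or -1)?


(phi U psi) at 0: need smallest j with psi[j]=1 and phi[i]=1 for all i in [0,j).
Scan from step 0:
  step 0: phi=1, psi=0 -> continue
  step 1: phi=1, psi=0 -> continue
  step 2: phi=1, psi=0 -> continue
  step 3: phi=1, psi=0 -> continue
  step 5: psi=1 and phi held for [0,5) -> witness found
Witness step = 5

5


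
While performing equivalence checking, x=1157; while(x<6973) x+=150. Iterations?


Step 1: x goes from 1157 toward 6973 by 150; the body runs while x<6973, so iterations = ceil((bound-start)/step)
Step 2: Distance=5816
Step 3: ceil(5816/150)=39

39


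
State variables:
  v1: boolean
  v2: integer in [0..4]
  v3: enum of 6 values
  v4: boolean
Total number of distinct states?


State space = product of domain sizes of all variables.
Domain sizes:
  v1 (boolean): 2
  v2 (integer in [0..4]): 5
  v3 (enum of 6 values): 6
  v4 (boolean): 2
Product = 2 * 5 * 6 * 2 = 120

120


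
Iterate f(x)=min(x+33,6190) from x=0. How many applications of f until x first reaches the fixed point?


Step 1: x=0, cap=6190, increment=33
Step 2: x grows by 33 each step until capped at 6190; fixed point is x=6190
Step 3: iterations = ceil(6190/33) = 188

188


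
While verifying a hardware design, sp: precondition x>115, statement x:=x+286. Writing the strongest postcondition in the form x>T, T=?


Formula: sp(P, x:=E) = exists old_x. (x = E[old_x/x]) AND P[old_x/x] (old_x is the value of x before the assignment; eliminate old_x by solving x = E[old_x/x] for old_x)
Step 1: Precondition P: x>115, i.e. old_x > 115
Step 2: Assignment gives x = old_x + 286, so old_x = x - 286
Step 3: Substitute into P: x - 286 > 115
Step 4: Simplify: x > 115+286 = 401

401


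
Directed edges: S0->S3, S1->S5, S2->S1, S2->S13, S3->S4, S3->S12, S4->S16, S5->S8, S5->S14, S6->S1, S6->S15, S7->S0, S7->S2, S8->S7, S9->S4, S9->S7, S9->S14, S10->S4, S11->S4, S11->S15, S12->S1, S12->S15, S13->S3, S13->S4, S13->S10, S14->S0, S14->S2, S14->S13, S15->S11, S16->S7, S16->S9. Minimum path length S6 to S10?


BFS layer-by-layer from S6:
  dist 0: {S6}
  dist 1: {S1, S15}
  dist 2: {S5, S11}
  dist 3: {S4, S8, S14}
  dist 4: {S0, S2, S7, S13, S16}
  dist 5: {S3, S9, S10}
  -> S10 reached at distance 5
Shortest path length = 5

5


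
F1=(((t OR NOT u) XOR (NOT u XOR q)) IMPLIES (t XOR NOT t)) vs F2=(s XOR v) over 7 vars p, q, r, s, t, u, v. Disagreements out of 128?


F1 = (((t OR NOT u) XOR (NOT u XOR q)) IMPLIES (t XOR NOT t))
F2 = (s XOR v)
Evaluate both on each of 128 rows (bits = p,q,r,s,t,u,v):
  row 0 [0000000]: F1=1 F2=0 (differ) -> 1
  row 1 [0000001]: F1=1 F2=1 -> 0
  row 2 [0000010]: F1=1 F2=0 (differ) -> 1
  row 3 [0000011]: F1=1 F2=1 -> 0
  row 4 [0000100]: F1=1 F2=0 (differ) -> 1
  (every remaining row is evaluated the same way; all 128 results are listed next)
Full result column, 8 rows per line (p,q,r,s fixed per line; t,u,v runs 000..111 left to right):
  rows 0-7 [p,q,r,s=0000]: 10101010  (ones: 4)
  rows 8-15 [p,q,r,s=0001]: 01010101  (ones: 4)
  rows 16-23 [p,q,r,s=0010]: 10101010  (ones: 4)
  rows 24-31 [p,q,r,s=0011]: 01010101  (ones: 4)
  rows 32-39 [p,q,r,s=0100]: 10101010  (ones: 4)
  rows 40-47 [p,q,r,s=0101]: 01010101  (ones: 4)
  rows 48-55 [p,q,r,s=0110]: 10101010  (ones: 4)
  rows 56-63 [p,q,r,s=0111]: 01010101  (ones: 4)
  rows 64-71 [p,q,r,s=1000]: 10101010  (ones: 4)
  rows 72-79 [p,q,r,s=1001]: 01010101  (ones: 4)
  rows 80-87 [p,q,r,s=1010]: 10101010  (ones: 4)
  rows 88-95 [p,q,r,s=1011]: 01010101  (ones: 4)
  rows 96-103 [p,q,r,s=1100]: 10101010  (ones: 4)
  rows 104-111 [p,q,r,s=1101]: 01010101  (ones: 4)
  rows 112-119 [p,q,r,s=1110]: 10101010  (ones: 4)
  rows 120-127 [p,q,r,s=1111]: 01010101  (ones: 4)
Disagreements = 4+4+4+4+4+4+4+4+4+4+4+4+4+4+4+4 = 64

64


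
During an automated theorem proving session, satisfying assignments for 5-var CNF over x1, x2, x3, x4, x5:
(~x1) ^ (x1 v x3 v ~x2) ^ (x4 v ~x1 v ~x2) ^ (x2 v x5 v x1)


CNF with 4 clauses over 5 vars (32 assignments).
An assignment satisfies CNF iff every clause has >=1 true literal.
Check each row (bits = x1,x2,x3,x4,x5; clause T/F shown):
  row 0 [00000]: clauses=TTTF -> 0
  row 1 [00001]: clauses=TTTT -> 1
  row 2 [00010]: clauses=TTTF -> 0
  row 3 [00011]: clauses=TTTT -> 1
  row 4 [00100]: clauses=TTTF -> 0
  row 5 [00101]: clauses=TTTT -> 1
  row 6 [00110]: clauses=TTTF -> 0
  row 7 [00111]: clauses=TTTT -> 1
  row 8 [01000]: clauses=TFTT -> 0
  row 9 [01001]: clauses=TFTT -> 0
  row 10 [01010]: clauses=TFTT -> 0
  row 11 [01011]: clauses=TFTT -> 0
  row 12 [01100]: clauses=TTTT -> 1
  row 13 [01101]: clauses=TTTT -> 1
  row 14 [01110]: clauses=TTTT -> 1
  row 15 [01111]: clauses=TTTT -> 1
  row 16 [10000]: clauses=FTTT -> 0
  row 17 [10001]: clauses=FTTT -> 0
  row 18 [10010]: clauses=FTTT -> 0
  row 19 [10011]: clauses=FTTT -> 0
  row 20 [10100]: clauses=FTTT -> 0
  row 21 [10101]: clauses=FTTT -> 0
  row 22 [10110]: clauses=FTTT -> 0
  row 23 [10111]: clauses=FTTT -> 0
  row 24 [11000]: clauses=FTFT -> 0
  row 25 [11001]: clauses=FTFT -> 0
  row 26 [11010]: clauses=FTTT -> 0
  row 27 [11011]: clauses=FTTT -> 0
  row 28 [11100]: clauses=FTFT -> 0
  row 29 [11101]: clauses=FTFT -> 0
  row 30 [11110]: clauses=FTTT -> 0
  row 31 [11111]: clauses=FTTT -> 0
Full result column, 8 rows per line (x1,x2 fixed per line; x3,x4,x5 runs 000..111 left to right):
  rows 0-7 [x1,x2=00]: 01010101  (ones: 4)
  rows 8-15 [x1,x2=01]: 00001111  (ones: 4)
  rows 16-23 [x1,x2=10]: 00000000  (ones: 0)
  rows 24-31 [x1,x2=11]: 00000000  (ones: 0)
Satisfying assignments = 4+4+0+0 = 8

8


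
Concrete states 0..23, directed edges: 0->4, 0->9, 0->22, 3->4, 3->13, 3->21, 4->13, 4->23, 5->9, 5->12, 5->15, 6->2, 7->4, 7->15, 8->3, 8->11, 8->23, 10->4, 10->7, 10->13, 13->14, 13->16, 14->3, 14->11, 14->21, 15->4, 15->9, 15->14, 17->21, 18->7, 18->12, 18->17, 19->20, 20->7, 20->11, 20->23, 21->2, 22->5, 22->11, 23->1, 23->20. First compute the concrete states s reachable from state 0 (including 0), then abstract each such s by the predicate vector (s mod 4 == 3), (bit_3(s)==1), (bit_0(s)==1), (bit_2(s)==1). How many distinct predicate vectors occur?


BFS from 0:
Concrete reachable: {0, 1, 2, 3, 4, 5, 7, 9, 11, 12, 13, 14, 15, 16, 20, 21, 22, 23}
Abstract via predicates (s mod 4 == 3), (bit_3(s)==1), (bit_0(s)==1), (bit_2(s)==1):
  (0,0,0,0) <- {0, 2, 16}
  (0,0,0,1) <- {4, 20, 22}
  (0,0,1,0) <- {1}
  (0,0,1,1) <- {5, 21}
  (0,1,0,1) <- {12, 14}
  (0,1,1,0) <- {9}
  (0,1,1,1) <- {13}
  (1,0,1,0) <- {3}
  (1,0,1,1) <- {7, 23}
  (1,1,1,0) <- {11}
  (1,1,1,1) <- {15}
Distinct abstract states = 11

11


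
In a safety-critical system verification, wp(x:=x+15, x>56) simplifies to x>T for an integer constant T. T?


Formula: wp(x:=E, P) = P[E/x] (substitute E for x in postcondition)
Step 1: Postcondition: x>56
Step 2: Substitute x+15 for x: x+15>56
Step 3: Solve for x: x > 56-15 = 41

41


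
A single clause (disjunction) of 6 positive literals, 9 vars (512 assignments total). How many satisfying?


Step 1: Total=2^9=512
Step 2: Unsat when all 6 false: 2^3=8
Step 3: Sat=512-8=504

504


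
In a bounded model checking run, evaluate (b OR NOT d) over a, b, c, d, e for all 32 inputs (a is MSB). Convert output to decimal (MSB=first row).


Formula: (b OR NOT d) over a, b, c, d, e (32 rows)
Evaluate each row (bits = a,b,c,d,e, MSB first):
  row 0 [00000]: (0 OR NOT 0) -> 1
  row 1 [00001]: (0 OR NOT 0) -> 1
  row 2 [00010]: (0 OR NOT 1) -> 0
  row 3 [00011]: (0 OR NOT 1) -> 0
  row 4 [00100]: (0 OR NOT 0) -> 1
  row 5 [00101]: (0 OR NOT 0) -> 1
  row 6 [00110]: (0 OR NOT 1) -> 0
  row 7 [00111]: (0 OR NOT 1) -> 0
  row 8 [01000]: (1 OR NOT 0) -> 1
  row 9 [01001]: (1 OR NOT 0) -> 1
  row 10 [01010]: (1 OR NOT 1) -> 1
  row 11 [01011]: (1 OR NOT 1) -> 1
  row 12 [01100]: (1 OR NOT 0) -> 1
  row 13 [01101]: (1 OR NOT 0) -> 1
  row 14 [01110]: (1 OR NOT 1) -> 1
  row 15 [01111]: (1 OR NOT 1) -> 1
  row 16 [10000]: (0 OR NOT 0) -> 1
  row 17 [10001]: (0 OR NOT 0) -> 1
  row 18 [10010]: (0 OR NOT 1) -> 0
  row 19 [10011]: (0 OR NOT 1) -> 0
  row 20 [10100]: (0 OR NOT 0) -> 1
  row 21 [10101]: (0 OR NOT 0) -> 1
  row 22 [10110]: (0 OR NOT 1) -> 0
  row 23 [10111]: (0 OR NOT 1) -> 0
  row 24 [11000]: (1 OR NOT 0) -> 1
  row 25 [11001]: (1 OR NOT 0) -> 1
  row 26 [11010]: (1 OR NOT 1) -> 1
  row 27 [11011]: (1 OR NOT 1) -> 1
  row 28 [11100]: (1 OR NOT 0) -> 1
  row 29 [11101]: (1 OR NOT 0) -> 1
  row 30 [11110]: (1 OR NOT 1) -> 1
  row 31 [11111]: (1 OR NOT 1) -> 1
Full result column, 4 rows per line (a,b,c fixed per line; d,e runs 00..11 left to right):
  rows 0-3 [a,b,c=000]: 1100  = hex C
  rows 4-7 [a,b,c=001]: 1100  = hex C
  rows 8-11 [a,b,c=010]: 1111  = hex F
  rows 12-15 [a,b,c=011]: 1111  = hex F
  rows 16-19 [a,b,c=100]: 1100  = hex C
  rows 20-23 [a,b,c=101]: 1100  = hex C
  rows 24-27 [a,b,c=110]: 1111  = hex F
  rows 28-31 [a,b,c=111]: 1111  = hex F
Output column (row 0 .. row 31) = 11001100111111111100110011111111
Output column grouped in 4s = 1100 1100 1111 1111 1100 1100 1111 1111 = 0xCCFFCCFF
Convert to decimal digit by digit (value = value*16 + digit):
  C -> 12
  12*16 + 12 (C) = 204
  204*16 + 15 (F) = 3279
  3279*16 + 15 (F) = 52479
  52479*16 + 12 (C) = 839676
  839676*16 + 12 (C) = 13434828
  13434828*16 + 15 (F) = 214957263
  214957263*16 + 15 (F) = 3439316223
Decimal = 3439316223

3439316223


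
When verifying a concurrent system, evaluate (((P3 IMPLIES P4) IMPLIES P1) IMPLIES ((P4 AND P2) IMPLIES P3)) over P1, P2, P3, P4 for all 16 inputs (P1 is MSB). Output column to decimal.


Formula: (((P3 IMPLIES P4) IMPLIES P1) IMPLIES ((P4 AND P2) IMPLIES P3)) over P1, P2, P3, P4 (16 rows)
Evaluate each row (bits = P1,P2,P3,P4, MSB first):
  row 0 [0000]: (((0 IMPLIES 0) IMPLIES 0) IMPLIES ((0 AND 0) IMPLIES 0)) -> 1
  row 1 [0001]: (((0 IMPLIES 1) IMPLIES 0) IMPLIES ((1 AND 0) IMPLIES 0)) -> 1
  row 2 [0010]: (((1 IMPLIES 0) IMPLIES 0) IMPLIES ((0 AND 0) IMPLIES 1)) -> 1
  row 3 [0011]: (((1 IMPLIES 1) IMPLIES 0) IMPLIES ((1 AND 0) IMPLIES 1)) -> 1
  row 4 [0100]: (((0 IMPLIES 0) IMPLIES 0) IMPLIES ((0 AND 1) IMPLIES 0)) -> 1
  row 5 [0101]: (((0 IMPLIES 1) IMPLIES 0) IMPLIES ((1 AND 1) IMPLIES 0)) -> 1
  row 6 [0110]: (((1 IMPLIES 0) IMPLIES 0) IMPLIES ((0 AND 1) IMPLIES 1)) -> 1
  row 7 [0111]: (((1 IMPLIES 1) IMPLIES 0) IMPLIES ((1 AND 1) IMPLIES 1)) -> 1
  row 8 [1000]: (((0 IMPLIES 0) IMPLIES 1) IMPLIES ((0 AND 0) IMPLIES 0)) -> 1
  row 9 [1001]: (((0 IMPLIES 1) IMPLIES 1) IMPLIES ((1 AND 0) IMPLIES 0)) -> 1
  row 10 [1010]: (((1 IMPLIES 0) IMPLIES 1) IMPLIES ((0 AND 0) IMPLIES 1)) -> 1
  row 11 [1011]: (((1 IMPLIES 1) IMPLIES 1) IMPLIES ((1 AND 0) IMPLIES 1)) -> 1
  row 12 [1100]: (((0 IMPLIES 0) IMPLIES 1) IMPLIES ((0 AND 1) IMPLIES 0)) -> 1
  row 13 [1101]: (((0 IMPLIES 1) IMPLIES 1) IMPLIES ((1 AND 1) IMPLIES 0)) -> 0
  row 14 [1110]: (((1 IMPLIES 0) IMPLIES 1) IMPLIES ((0 AND 1) IMPLIES 1)) -> 1
  row 15 [1111]: (((1 IMPLIES 1) IMPLIES 1) IMPLIES ((1 AND 1) IMPLIES 1)) -> 1
Full result column, 4 rows per line (P1,P2 fixed per line; P3,P4 runs 00..11 left to right):
  rows 0-3 [P1,P2=00]: 1111  = hex F
  rows 4-7 [P1,P2=01]: 1111  = hex F
  rows 8-11 [P1,P2=10]: 1111  = hex F
  rows 12-15 [P1,P2=11]: 1011  = hex B
Output column (row 0 .. row 15) = 1111111111111011
Output column grouped in 4s = 1111 1111 1111 1011 = 0xFFFB
Convert to decimal digit by digit (value = value*16 + digit):
  F -> 15
  15*16 + 15 (F) = 255
  255*16 + 15 (F) = 4095
  4095*16 + 11 (B) = 65531
Decimal = 65531

65531


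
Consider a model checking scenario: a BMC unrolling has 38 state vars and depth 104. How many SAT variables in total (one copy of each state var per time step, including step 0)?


BMC unrolls to depth k, creating one copy of each state var for steps 0..k.
Step count = 104 + 1 = 105 (steps 0 through 104)
Vars per step = 38
Total = 38 * 105 = 3990

3990


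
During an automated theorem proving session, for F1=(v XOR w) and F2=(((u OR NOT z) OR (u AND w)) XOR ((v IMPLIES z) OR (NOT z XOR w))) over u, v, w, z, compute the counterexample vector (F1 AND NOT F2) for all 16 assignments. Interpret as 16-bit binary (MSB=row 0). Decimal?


F1 = (v XOR w)
F2 = (((u OR NOT z) OR (u AND w)) XOR ((v IMPLIES z) OR (NOT z XOR w)))
Counterexample to F1=>F2 is where F1=1 and F2=0.
Evaluate each row (bits = u,v,w,z, MSB first):
  row 0 [0000]: F1=0 F2=0 -> F1&~F2 -> 0
  row 1 [0001]: F1=0 F2=1 -> F1&~F2 -> 0
  row 2 [0010]: F1=1 F2=0 -> F1&~F2 -> 1
  row 3 [0011]: F1=1 F2=1 -> F1&~F2 -> 0
  row 4 [0100]: F1=1 F2=0 -> F1&~F2 -> 1
  row 5 [0101]: F1=1 F2=1 -> F1&~F2 -> 0
  row 6 [0110]: F1=0 F2=1 -> F1&~F2 -> 0
  row 7 [0111]: F1=0 F2=1 -> F1&~F2 -> 0
  row 8 [1000]: F1=0 F2=0 -> F1&~F2 -> 0
  row 9 [1001]: F1=0 F2=0 -> F1&~F2 -> 0
  row 10 [1010]: F1=1 F2=0 -> F1&~F2 -> 1
  row 11 [1011]: F1=1 F2=0 -> F1&~F2 -> 1
  row 12 [1100]: F1=1 F2=0 -> F1&~F2 -> 1
  row 13 [1101]: F1=1 F2=0 -> F1&~F2 -> 1
  row 14 [1110]: F1=0 F2=1 -> F1&~F2 -> 0
  row 15 [1111]: F1=0 F2=0 -> F1&~F2 -> 0
Full result column, 4 rows per line (u,v fixed per line; w,z runs 00..11 left to right):
  rows 0-3 [u,v=00]: 0010  = hex 2
  rows 4-7 [u,v=01]: 1000  = hex 8
  rows 8-11 [u,v=10]: 0011  = hex 3
  rows 12-15 [u,v=11]: 1100  = hex C
Counterexample vector (row 0 .. row 15) = 0010100000111100
Output column grouped in 4s = 0010 1000 0011 1100 = 0x283C
Convert to decimal digit by digit (value = value*16 + digit):
  2 -> 2
  2*16 + 8 = 40
  40*16 + 3 = 643
  643*16 + 12 (C) = 10300
Decimal = 10300

10300


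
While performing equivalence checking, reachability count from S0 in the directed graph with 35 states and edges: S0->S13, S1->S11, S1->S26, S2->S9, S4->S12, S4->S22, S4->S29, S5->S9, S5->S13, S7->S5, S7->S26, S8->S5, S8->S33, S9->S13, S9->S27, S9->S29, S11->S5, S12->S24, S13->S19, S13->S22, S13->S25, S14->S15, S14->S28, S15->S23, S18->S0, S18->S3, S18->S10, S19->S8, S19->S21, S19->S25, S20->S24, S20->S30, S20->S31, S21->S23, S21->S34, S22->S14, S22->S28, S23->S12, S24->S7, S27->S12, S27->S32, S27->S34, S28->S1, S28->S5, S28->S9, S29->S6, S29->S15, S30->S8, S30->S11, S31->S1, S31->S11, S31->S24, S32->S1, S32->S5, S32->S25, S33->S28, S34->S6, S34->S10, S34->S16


BFS from S0:
  layer 0: {S0}
  layer 1: {S13}
  layer 2: {S19, S22, S25}
  layer 3: {S8, S14, S21, S28}
  layer 4: {S1, S5, S9, S15, S23, S33, S34}
  layer 5: {S6, S10, S11, S12, S16, S26, S27, S29}
  layer 6: {S24, S32}
  layer 7: {S7}
Reachable set: {S0, S1, S5, S6, S7, S8, S9, S10, S11, S12, S13, S14, S15, S16, S19, S21, S22, S23, S24, S25, S26, S27, S28, S29, S32, S33, S34}
Count = 27

27


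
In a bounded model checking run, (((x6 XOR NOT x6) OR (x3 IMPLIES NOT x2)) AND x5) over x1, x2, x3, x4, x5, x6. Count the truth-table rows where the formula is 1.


Formula: (((x6 XOR NOT x6) OR (x3 IMPLIES NOT x2)) AND x5) over 6 vars (64 rows)
Evaluate each row (x1, x2, x3, x4, x5, x6 as bits, MSB first):
  row 0 [000000]: (((0 XOR NOT 0) OR (0 IMPLIES NOT 0)) AND 0) -> 0
  row 1 [000001]: (((1 XOR NOT 1) OR (0 IMPLIES NOT 0)) AND 0) -> 0
  row 2 [000010]: (((0 XOR NOT 0) OR (0 IMPLIES NOT 0)) AND 1) -> 1
  row 3 [000011]: (((1 XOR NOT 1) OR (0 IMPLIES NOT 0)) AND 1) -> 1
  row 4 [000100]: (((0 XOR NOT 0) OR (0 IMPLIES NOT 0)) AND 0) -> 0
  (every remaining row is evaluated the same way; all 64 results are listed next)
Full result column, 8 rows per line (x1,x2,x3 fixed per line; x4,x5,x6 runs 000..111 left to right):
  rows 0-7 [x1,x2,x3=000]: 00110011  (ones: 4)
  rows 8-15 [x1,x2,x3=001]: 00110011  (ones: 4)
  rows 16-23 [x1,x2,x3=010]: 00110011  (ones: 4)
  rows 24-31 [x1,x2,x3=011]: 00110011  (ones: 4)
  rows 32-39 [x1,x2,x3=100]: 00110011  (ones: 4)
  rows 40-47 [x1,x2,x3=101]: 00110011  (ones: 4)
  rows 48-55 [x1,x2,x3=110]: 00110011  (ones: 4)
  rows 56-63 [x1,x2,x3=111]: 00110011  (ones: 4)
Count of 1-rows = 4+4+4+4+4+4+4+4 = 32

32


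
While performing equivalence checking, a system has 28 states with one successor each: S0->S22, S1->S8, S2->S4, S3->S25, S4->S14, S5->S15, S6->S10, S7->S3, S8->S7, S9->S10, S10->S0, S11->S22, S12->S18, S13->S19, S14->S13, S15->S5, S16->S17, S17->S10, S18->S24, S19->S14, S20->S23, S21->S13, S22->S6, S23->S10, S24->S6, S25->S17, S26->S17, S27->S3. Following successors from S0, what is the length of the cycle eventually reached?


Trace from S0 until a state repeats:
  S0 -> S22 -> S6 -> S10 -> S0
S0 first seen at step 0, revisited at step 4.
Cycle length = 4 - 0 = 4

4


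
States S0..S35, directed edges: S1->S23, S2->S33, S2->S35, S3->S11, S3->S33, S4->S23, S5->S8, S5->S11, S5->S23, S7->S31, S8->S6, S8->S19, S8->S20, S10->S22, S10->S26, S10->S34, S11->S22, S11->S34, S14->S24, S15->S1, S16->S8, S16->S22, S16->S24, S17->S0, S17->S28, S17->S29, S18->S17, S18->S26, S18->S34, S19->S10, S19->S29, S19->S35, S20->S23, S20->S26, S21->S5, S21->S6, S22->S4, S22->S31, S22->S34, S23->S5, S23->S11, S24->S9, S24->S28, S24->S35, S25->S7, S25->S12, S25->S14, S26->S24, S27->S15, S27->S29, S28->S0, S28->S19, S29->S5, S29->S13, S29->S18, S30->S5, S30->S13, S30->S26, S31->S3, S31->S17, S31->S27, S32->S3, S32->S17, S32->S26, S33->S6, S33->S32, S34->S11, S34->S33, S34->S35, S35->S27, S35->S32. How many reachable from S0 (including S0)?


BFS from S0:
  layer 0: {S0}
Reachable set: {S0}
Count = 1

1


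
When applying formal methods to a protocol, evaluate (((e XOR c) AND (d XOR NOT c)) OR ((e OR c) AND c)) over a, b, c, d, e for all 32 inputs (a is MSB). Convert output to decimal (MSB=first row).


Formula: (((e XOR c) AND (d XOR NOT c)) OR ((e OR c) AND c)) over a, b, c, d, e (32 rows)
Evaluate each row (bits = a,b,c,d,e, MSB first):
  row 0 [00000]: (((0 XOR 0) AND (0 XOR NOT 0)) OR ((0 OR 0) AND 0)) -> 0
  row 1 [00001]: (((1 XOR 0) AND (0 XOR NOT 0)) OR ((1 OR 0) AND 0)) -> 1
  row 2 [00010]: (((0 XOR 0) AND (1 XOR NOT 0)) OR ((0 OR 0) AND 0)) -> 0
  row 3 [00011]: (((1 XOR 0) AND (1 XOR NOT 0)) OR ((1 OR 0) AND 0)) -> 0
  row 4 [00100]: (((0 XOR 1) AND (0 XOR NOT 1)) OR ((0 OR 1) AND 1)) -> 1
  row 5 [00101]: (((1 XOR 1) AND (0 XOR NOT 1)) OR ((1 OR 1) AND 1)) -> 1
  row 6 [00110]: (((0 XOR 1) AND (1 XOR NOT 1)) OR ((0 OR 1) AND 1)) -> 1
  row 7 [00111]: (((1 XOR 1) AND (1 XOR NOT 1)) OR ((1 OR 1) AND 1)) -> 1
  row 8 [01000]: (((0 XOR 0) AND (0 XOR NOT 0)) OR ((0 OR 0) AND 0)) -> 0
  row 9 [01001]: (((1 XOR 0) AND (0 XOR NOT 0)) OR ((1 OR 0) AND 0)) -> 1
  row 10 [01010]: (((0 XOR 0) AND (1 XOR NOT 0)) OR ((0 OR 0) AND 0)) -> 0
  row 11 [01011]: (((1 XOR 0) AND (1 XOR NOT 0)) OR ((1 OR 0) AND 0)) -> 0
  row 12 [01100]: (((0 XOR 1) AND (0 XOR NOT 1)) OR ((0 OR 1) AND 1)) -> 1
  row 13 [01101]: (((1 XOR 1) AND (0 XOR NOT 1)) OR ((1 OR 1) AND 1)) -> 1
  row 14 [01110]: (((0 XOR 1) AND (1 XOR NOT 1)) OR ((0 OR 1) AND 1)) -> 1
  row 15 [01111]: (((1 XOR 1) AND (1 XOR NOT 1)) OR ((1 OR 1) AND 1)) -> 1
  row 16 [10000]: (((0 XOR 0) AND (0 XOR NOT 0)) OR ((0 OR 0) AND 0)) -> 0
  row 17 [10001]: (((1 XOR 0) AND (0 XOR NOT 0)) OR ((1 OR 0) AND 0)) -> 1
  row 18 [10010]: (((0 XOR 0) AND (1 XOR NOT 0)) OR ((0 OR 0) AND 0)) -> 0
  row 19 [10011]: (((1 XOR 0) AND (1 XOR NOT 0)) OR ((1 OR 0) AND 0)) -> 0
  row 20 [10100]: (((0 XOR 1) AND (0 XOR NOT 1)) OR ((0 OR 1) AND 1)) -> 1
  row 21 [10101]: (((1 XOR 1) AND (0 XOR NOT 1)) OR ((1 OR 1) AND 1)) -> 1
  row 22 [10110]: (((0 XOR 1) AND (1 XOR NOT 1)) OR ((0 OR 1) AND 1)) -> 1
  row 23 [10111]: (((1 XOR 1) AND (1 XOR NOT 1)) OR ((1 OR 1) AND 1)) -> 1
  row 24 [11000]: (((0 XOR 0) AND (0 XOR NOT 0)) OR ((0 OR 0) AND 0)) -> 0
  row 25 [11001]: (((1 XOR 0) AND (0 XOR NOT 0)) OR ((1 OR 0) AND 0)) -> 1
  row 26 [11010]: (((0 XOR 0) AND (1 XOR NOT 0)) OR ((0 OR 0) AND 0)) -> 0
  row 27 [11011]: (((1 XOR 0) AND (1 XOR NOT 0)) OR ((1 OR 0) AND 0)) -> 0
  row 28 [11100]: (((0 XOR 1) AND (0 XOR NOT 1)) OR ((0 OR 1) AND 1)) -> 1
  row 29 [11101]: (((1 XOR 1) AND (0 XOR NOT 1)) OR ((1 OR 1) AND 1)) -> 1
  row 30 [11110]: (((0 XOR 1) AND (1 XOR NOT 1)) OR ((0 OR 1) AND 1)) -> 1
  row 31 [11111]: (((1 XOR 1) AND (1 XOR NOT 1)) OR ((1 OR 1) AND 1)) -> 1
Full result column, 4 rows per line (a,b,c fixed per line; d,e runs 00..11 left to right):
  rows 0-3 [a,b,c=000]: 0100  = hex 4
  rows 4-7 [a,b,c=001]: 1111  = hex F
  rows 8-11 [a,b,c=010]: 0100  = hex 4
  rows 12-15 [a,b,c=011]: 1111  = hex F
  rows 16-19 [a,b,c=100]: 0100  = hex 4
  rows 20-23 [a,b,c=101]: 1111  = hex F
  rows 24-27 [a,b,c=110]: 0100  = hex 4
  rows 28-31 [a,b,c=111]: 1111  = hex F
Output column (row 0 .. row 31) = 01001111010011110100111101001111
Output column grouped in 4s = 0100 1111 0100 1111 0100 1111 0100 1111 = 0x4F4F4F4F
Convert to decimal digit by digit (value = value*16 + digit):
  4 -> 4
  4*16 + 15 (F) = 79
  79*16 + 4 = 1268
  1268*16 + 15 (F) = 20303
  20303*16 + 4 = 324852
  324852*16 + 15 (F) = 5197647
  5197647*16 + 4 = 83162356
  83162356*16 + 15 (F) = 1330597711
Decimal = 1330597711

1330597711


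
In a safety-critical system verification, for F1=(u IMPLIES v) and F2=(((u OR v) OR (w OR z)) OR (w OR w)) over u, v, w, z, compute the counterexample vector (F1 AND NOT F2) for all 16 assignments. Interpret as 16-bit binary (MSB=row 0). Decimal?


F1 = (u IMPLIES v)
F2 = (((u OR v) OR (w OR z)) OR (w OR w))
Counterexample to F1=>F2 is where F1=1 and F2=0.
Evaluate each row (bits = u,v,w,z, MSB first):
  row 0 [0000]: F1=1 F2=0 -> F1&~F2 -> 1
  row 1 [0001]: F1=1 F2=1 -> F1&~F2 -> 0
  row 2 [0010]: F1=1 F2=1 -> F1&~F2 -> 0
  row 3 [0011]: F1=1 F2=1 -> F1&~F2 -> 0
  row 4 [0100]: F1=1 F2=1 -> F1&~F2 -> 0
  row 5 [0101]: F1=1 F2=1 -> F1&~F2 -> 0
  row 6 [0110]: F1=1 F2=1 -> F1&~F2 -> 0
  row 7 [0111]: F1=1 F2=1 -> F1&~F2 -> 0
  row 8 [1000]: F1=0 F2=1 -> F1&~F2 -> 0
  row 9 [1001]: F1=0 F2=1 -> F1&~F2 -> 0
  row 10 [1010]: F1=0 F2=1 -> F1&~F2 -> 0
  row 11 [1011]: F1=0 F2=1 -> F1&~F2 -> 0
  row 12 [1100]: F1=1 F2=1 -> F1&~F2 -> 0
  row 13 [1101]: F1=1 F2=1 -> F1&~F2 -> 0
  row 14 [1110]: F1=1 F2=1 -> F1&~F2 -> 0
  row 15 [1111]: F1=1 F2=1 -> F1&~F2 -> 0
Full result column, 4 rows per line (u,v fixed per line; w,z runs 00..11 left to right):
  rows 0-3 [u,v=00]: 1000  = hex 8
  rows 4-7 [u,v=01]: 0000  = hex 0
  rows 8-11 [u,v=10]: 0000  = hex 0
  rows 12-15 [u,v=11]: 0000  = hex 0
Counterexample vector (row 0 .. row 15) = 1000000000000000
Output column grouped in 4s = 1000 0000 0000 0000 = 0x8000
Convert to decimal digit by digit (value = value*16 + digit):
  8 -> 8
  8*16 + 0 = 128
  128*16 + 0 = 2048
  2048*16 + 0 = 32768
Decimal = 32768

32768


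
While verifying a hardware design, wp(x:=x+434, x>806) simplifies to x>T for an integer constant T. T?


Formula: wp(x:=E, P) = P[E/x] (substitute E for x in postcondition)
Step 1: Postcondition: x>806
Step 2: Substitute x+434 for x: x+434>806
Step 3: Solve for x: x > 806-434 = 372

372


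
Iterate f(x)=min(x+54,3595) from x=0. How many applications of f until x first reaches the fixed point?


Step 1: x=0, cap=3595, increment=54
Step 2: x grows by 54 each step until capped at 3595; fixed point is x=3595
Step 3: iterations = ceil(3595/54) = 67

67


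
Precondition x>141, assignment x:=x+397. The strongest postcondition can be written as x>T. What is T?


Formula: sp(P, x:=E) = exists old_x. (x = E[old_x/x]) AND P[old_x/x] (old_x is the value of x before the assignment; eliminate old_x by solving x = E[old_x/x] for old_x)
Step 1: Precondition P: x>141, i.e. old_x > 141
Step 2: Assignment gives x = old_x + 397, so old_x = x - 397
Step 3: Substitute into P: x - 397 > 141
Step 4: Simplify: x > 141+397 = 538

538


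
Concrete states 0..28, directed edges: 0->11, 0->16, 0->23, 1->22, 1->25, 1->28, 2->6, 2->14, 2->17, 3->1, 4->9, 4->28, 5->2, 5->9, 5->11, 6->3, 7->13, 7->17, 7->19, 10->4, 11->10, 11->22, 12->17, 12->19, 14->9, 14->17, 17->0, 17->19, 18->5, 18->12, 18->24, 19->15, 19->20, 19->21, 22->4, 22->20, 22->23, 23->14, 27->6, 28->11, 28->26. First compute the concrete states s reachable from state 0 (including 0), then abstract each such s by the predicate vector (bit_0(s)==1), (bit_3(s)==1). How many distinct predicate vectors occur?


BFS from 0:
Concrete reachable: {0, 4, 9, 10, 11, 14, 15, 16, 17, 19, 20, 21, 22, 23, 26, 28}
Abstract via predicates (bit_0(s)==1), (bit_3(s)==1):
  (0,0) <- {0, 4, 16, 20, 22}
  (0,1) <- {10, 14, 26, 28}
  (1,0) <- {17, 19, 21, 23}
  (1,1) <- {9, 11, 15}
Distinct abstract states = 4

4


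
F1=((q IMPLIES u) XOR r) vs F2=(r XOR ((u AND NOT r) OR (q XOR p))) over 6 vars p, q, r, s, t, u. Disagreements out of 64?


F1 = ((q IMPLIES u) XOR r)
F2 = (r XOR ((u AND NOT r) OR (q XOR p)))
Evaluate both on each of 64 rows (bits = p,q,r,s,t,u):
  row 0 [000000]: F1=1 F2=0 (differ) -> 1
  row 1 [000001]: F1=1 F2=1 -> 0
  row 2 [000010]: F1=1 F2=0 (differ) -> 1
  row 3 [000011]: F1=1 F2=1 -> 0
  row 4 [000100]: F1=1 F2=0 (differ) -> 1
  (every remaining row is evaluated the same way; all 64 results are listed next)
Full result column, 8 rows per line (p,q,r fixed per line; s,t,u runs 000..111 left to right):
  rows 0-7 [p,q,r=000]: 10101010  (ones: 4)
  rows 8-15 [p,q,r=001]: 11111111  (ones: 8)
  rows 16-23 [p,q,r=010]: 10101010  (ones: 4)
  rows 24-31 [p,q,r=011]: 10101010  (ones: 4)
  rows 32-39 [p,q,r=100]: 00000000  (ones: 0)
  rows 40-47 [p,q,r=101]: 00000000  (ones: 0)
  rows 48-55 [p,q,r=110]: 00000000  (ones: 0)
  rows 56-63 [p,q,r=111]: 01010101  (ones: 4)
Disagreements = 4+8+4+4+0+0+0+4 = 24

24


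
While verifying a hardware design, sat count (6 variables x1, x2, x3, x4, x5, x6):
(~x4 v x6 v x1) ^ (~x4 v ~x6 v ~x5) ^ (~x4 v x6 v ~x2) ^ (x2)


CNF with 4 clauses over 6 vars (64 assignments).
An assignment satisfies CNF iff every clause has >=1 true literal.
Check each row (bits = x1,x2,x3,x4,x5,x6; clause T/F shown):
  row 0 [000000]: clauses=TTTF -> 0
  row 1 [000001]: clauses=TTTF -> 0
  row 2 [000010]: clauses=TTTF -> 0
  row 3 [000011]: clauses=TTTF -> 0
  row 4 [000100]: clauses=FTTF -> 0
  (every remaining row is evaluated the same way; all 64 results are listed next)
Full result column, 8 rows per line (x1,x2,x3 fixed per line; x4,x5,x6 runs 000..111 left to right):
  rows 0-7 [x1,x2,x3=000]: 00000000  (ones: 0)
  rows 8-15 [x1,x2,x3=001]: 00000000  (ones: 0)
  rows 16-23 [x1,x2,x3=010]: 11110100  (ones: 5)
  rows 24-31 [x1,x2,x3=011]: 11110100  (ones: 5)
  rows 32-39 [x1,x2,x3=100]: 00000000  (ones: 0)
  rows 40-47 [x1,x2,x3=101]: 00000000  (ones: 0)
  rows 48-55 [x1,x2,x3=110]: 11110100  (ones: 5)
  rows 56-63 [x1,x2,x3=111]: 11110100  (ones: 5)
Satisfying assignments = 0+0+5+5+0+0+5+5 = 20

20


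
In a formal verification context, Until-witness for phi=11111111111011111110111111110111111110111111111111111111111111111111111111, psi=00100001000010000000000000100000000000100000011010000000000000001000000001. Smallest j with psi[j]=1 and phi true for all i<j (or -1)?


(phi U psi) at 0: need smallest j with psi[j]=1 and phi[i]=1 for all i in [0,j).
Scan from step 0:
  step 0: phi=1, psi=0 -> continue
  step 1: phi=1, psi=0 -> continue
  step 2: psi=1 and phi held for [0,2) -> witness found
Witness step = 2

2


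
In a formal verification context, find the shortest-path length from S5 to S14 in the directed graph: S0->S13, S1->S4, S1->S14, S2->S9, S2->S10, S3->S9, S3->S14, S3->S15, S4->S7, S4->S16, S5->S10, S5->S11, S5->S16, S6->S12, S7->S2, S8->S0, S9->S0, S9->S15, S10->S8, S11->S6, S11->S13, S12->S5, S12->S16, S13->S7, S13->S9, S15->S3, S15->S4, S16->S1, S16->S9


BFS layer-by-layer from S5:
  dist 0: {S5}
  dist 1: {S10, S11, S16}
  dist 2: {S1, S6, S8, S9, S13}
  dist 3: {S0, S4, S7, S12, S14, S15}
  -> S14 reached at distance 3
Shortest path length = 3

3


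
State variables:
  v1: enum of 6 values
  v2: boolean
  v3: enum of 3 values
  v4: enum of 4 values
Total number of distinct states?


State space = product of domain sizes of all variables.
Domain sizes:
  v1 (enum of 6 values): 6
  v2 (boolean): 2
  v3 (enum of 3 values): 3
  v4 (enum of 4 values): 4
Product = 6 * 2 * 3 * 4 = 144

144


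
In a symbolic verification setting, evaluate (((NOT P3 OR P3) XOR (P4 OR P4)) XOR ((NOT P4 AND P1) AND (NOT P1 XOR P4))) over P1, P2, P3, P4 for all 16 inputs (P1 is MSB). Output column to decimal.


Formula: (((NOT P3 OR P3) XOR (P4 OR P4)) XOR ((NOT P4 AND P1) AND (NOT P1 XOR P4))) over P1, P2, P3, P4 (16 rows)
Evaluate each row (bits = P1,P2,P3,P4, MSB first):
  row 0 [0000]: (((NOT 0 OR 0) XOR (0 OR 0)) XOR ((NOT 0 AND 0) AND (NOT 0 XOR 0))) -> 1
  row 1 [0001]: (((NOT 0 OR 0) XOR (1 OR 1)) XOR ((NOT 1 AND 0) AND (NOT 0 XOR 1))) -> 0
  row 2 [0010]: (((NOT 1 OR 1) XOR (0 OR 0)) XOR ((NOT 0 AND 0) AND (NOT 0 XOR 0))) -> 1
  row 3 [0011]: (((NOT 1 OR 1) XOR (1 OR 1)) XOR ((NOT 1 AND 0) AND (NOT 0 XOR 1))) -> 0
  row 4 [0100]: (((NOT 0 OR 0) XOR (0 OR 0)) XOR ((NOT 0 AND 0) AND (NOT 0 XOR 0))) -> 1
  row 5 [0101]: (((NOT 0 OR 0) XOR (1 OR 1)) XOR ((NOT 1 AND 0) AND (NOT 0 XOR 1))) -> 0
  row 6 [0110]: (((NOT 1 OR 1) XOR (0 OR 0)) XOR ((NOT 0 AND 0) AND (NOT 0 XOR 0))) -> 1
  row 7 [0111]: (((NOT 1 OR 1) XOR (1 OR 1)) XOR ((NOT 1 AND 0) AND (NOT 0 XOR 1))) -> 0
  row 8 [1000]: (((NOT 0 OR 0) XOR (0 OR 0)) XOR ((NOT 0 AND 1) AND (NOT 1 XOR 0))) -> 1
  row 9 [1001]: (((NOT 0 OR 0) XOR (1 OR 1)) XOR ((NOT 1 AND 1) AND (NOT 1 XOR 1))) -> 0
  row 10 [1010]: (((NOT 1 OR 1) XOR (0 OR 0)) XOR ((NOT 0 AND 1) AND (NOT 1 XOR 0))) -> 1
  row 11 [1011]: (((NOT 1 OR 1) XOR (1 OR 1)) XOR ((NOT 1 AND 1) AND (NOT 1 XOR 1))) -> 0
  row 12 [1100]: (((NOT 0 OR 0) XOR (0 OR 0)) XOR ((NOT 0 AND 1) AND (NOT 1 XOR 0))) -> 1
  row 13 [1101]: (((NOT 0 OR 0) XOR (1 OR 1)) XOR ((NOT 1 AND 1) AND (NOT 1 XOR 1))) -> 0
  row 14 [1110]: (((NOT 1 OR 1) XOR (0 OR 0)) XOR ((NOT 0 AND 1) AND (NOT 1 XOR 0))) -> 1
  row 15 [1111]: (((NOT 1 OR 1) XOR (1 OR 1)) XOR ((NOT 1 AND 1) AND (NOT 1 XOR 1))) -> 0
Full result column, 4 rows per line (P1,P2 fixed per line; P3,P4 runs 00..11 left to right):
  rows 0-3 [P1,P2=00]: 1010  = hex A
  rows 4-7 [P1,P2=01]: 1010  = hex A
  rows 8-11 [P1,P2=10]: 1010  = hex A
  rows 12-15 [P1,P2=11]: 1010  = hex A
Output column (row 0 .. row 15) = 1010101010101010
Output column grouped in 4s = 1010 1010 1010 1010 = 0xAAAA
Convert to decimal digit by digit (value = value*16 + digit):
  A -> 10
  10*16 + 10 (A) = 170
  170*16 + 10 (A) = 2730
  2730*16 + 10 (A) = 43690
Decimal = 43690

43690


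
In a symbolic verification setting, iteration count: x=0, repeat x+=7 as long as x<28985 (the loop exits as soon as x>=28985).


Step 1: x goes from 0 toward 28985 by 7; the body runs while x<28985, so iterations = ceil((bound-start)/step)
Step 2: Distance=28985
Step 3: ceil(28985/7)=4141

4141


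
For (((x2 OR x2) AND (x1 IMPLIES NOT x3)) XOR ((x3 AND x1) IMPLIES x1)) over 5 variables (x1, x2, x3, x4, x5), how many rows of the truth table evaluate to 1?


Formula: (((x2 OR x2) AND (x1 IMPLIES NOT x3)) XOR ((x3 AND x1) IMPLIES x1)) over 5 vars (32 rows)
Evaluate each row (x1, x2, x3, x4, x5 as bits, MSB first):
  row 0 [00000]: (((0 OR 0) AND (0 IMPLIES NOT 0)) XOR ((0 AND 0) IMPLIES 0)) -> 1
  row 1 [00001]: (((0 OR 0) AND (0 IMPLIES NOT 0)) XOR ((0 AND 0) IMPLIES 0)) -> 1
  row 2 [00010]: (((0 OR 0) AND (0 IMPLIES NOT 0)) XOR ((0 AND 0) IMPLIES 0)) -> 1
  row 3 [00011]: (((0 OR 0) AND (0 IMPLIES NOT 0)) XOR ((0 AND 0) IMPLIES 0)) -> 1
  row 4 [00100]: (((0 OR 0) AND (0 IMPLIES NOT 1)) XOR ((1 AND 0) IMPLIES 0)) -> 1
  row 5 [00101]: (((0 OR 0) AND (0 IMPLIES NOT 1)) XOR ((1 AND 0) IMPLIES 0)) -> 1
  row 6 [00110]: (((0 OR 0) AND (0 IMPLIES NOT 1)) XOR ((1 AND 0) IMPLIES 0)) -> 1
  row 7 [00111]: (((0 OR 0) AND (0 IMPLIES NOT 1)) XOR ((1 AND 0) IMPLIES 0)) -> 1
  row 8 [01000]: (((1 OR 1) AND (0 IMPLIES NOT 0)) XOR ((0 AND 0) IMPLIES 0)) -> 0
  row 9 [01001]: (((1 OR 1) AND (0 IMPLIES NOT 0)) XOR ((0 AND 0) IMPLIES 0)) -> 0
  row 10 [01010]: (((1 OR 1) AND (0 IMPLIES NOT 0)) XOR ((0 AND 0) IMPLIES 0)) -> 0
  row 11 [01011]: (((1 OR 1) AND (0 IMPLIES NOT 0)) XOR ((0 AND 0) IMPLIES 0)) -> 0
  row 12 [01100]: (((1 OR 1) AND (0 IMPLIES NOT 1)) XOR ((1 AND 0) IMPLIES 0)) -> 0
  row 13 [01101]: (((1 OR 1) AND (0 IMPLIES NOT 1)) XOR ((1 AND 0) IMPLIES 0)) -> 0
  row 14 [01110]: (((1 OR 1) AND (0 IMPLIES NOT 1)) XOR ((1 AND 0) IMPLIES 0)) -> 0
  row 15 [01111]: (((1 OR 1) AND (0 IMPLIES NOT 1)) XOR ((1 AND 0) IMPLIES 0)) -> 0
  row 16 [10000]: (((0 OR 0) AND (1 IMPLIES NOT 0)) XOR ((0 AND 1) IMPLIES 1)) -> 1
  row 17 [10001]: (((0 OR 0) AND (1 IMPLIES NOT 0)) XOR ((0 AND 1) IMPLIES 1)) -> 1
  row 18 [10010]: (((0 OR 0) AND (1 IMPLIES NOT 0)) XOR ((0 AND 1) IMPLIES 1)) -> 1
  row 19 [10011]: (((0 OR 0) AND (1 IMPLIES NOT 0)) XOR ((0 AND 1) IMPLIES 1)) -> 1
  row 20 [10100]: (((0 OR 0) AND (1 IMPLIES NOT 1)) XOR ((1 AND 1) IMPLIES 1)) -> 1
  row 21 [10101]: (((0 OR 0) AND (1 IMPLIES NOT 1)) XOR ((1 AND 1) IMPLIES 1)) -> 1
  row 22 [10110]: (((0 OR 0) AND (1 IMPLIES NOT 1)) XOR ((1 AND 1) IMPLIES 1)) -> 1
  row 23 [10111]: (((0 OR 0) AND (1 IMPLIES NOT 1)) XOR ((1 AND 1) IMPLIES 1)) -> 1
  row 24 [11000]: (((1 OR 1) AND (1 IMPLIES NOT 0)) XOR ((0 AND 1) IMPLIES 1)) -> 0
  row 25 [11001]: (((1 OR 1) AND (1 IMPLIES NOT 0)) XOR ((0 AND 1) IMPLIES 1)) -> 0
  row 26 [11010]: (((1 OR 1) AND (1 IMPLIES NOT 0)) XOR ((0 AND 1) IMPLIES 1)) -> 0
  row 27 [11011]: (((1 OR 1) AND (1 IMPLIES NOT 0)) XOR ((0 AND 1) IMPLIES 1)) -> 0
  row 28 [11100]: (((1 OR 1) AND (1 IMPLIES NOT 1)) XOR ((1 AND 1) IMPLIES 1)) -> 1
  row 29 [11101]: (((1 OR 1) AND (1 IMPLIES NOT 1)) XOR ((1 AND 1) IMPLIES 1)) -> 1
  row 30 [11110]: (((1 OR 1) AND (1 IMPLIES NOT 1)) XOR ((1 AND 1) IMPLIES 1)) -> 1
  row 31 [11111]: (((1 OR 1) AND (1 IMPLIES NOT 1)) XOR ((1 AND 1) IMPLIES 1)) -> 1
Full result column, 8 rows per line (x1,x2 fixed per line; x3,x4,x5 runs 000..111 left to right):
  rows 0-7 [x1,x2=00]: 11111111  (ones: 8)
  rows 8-15 [x1,x2=01]: 00000000  (ones: 0)
  rows 16-23 [x1,x2=10]: 11111111  (ones: 8)
  rows 24-31 [x1,x2=11]: 00001111  (ones: 4)
Count of 1-rows = 8+0+8+4 = 20

20


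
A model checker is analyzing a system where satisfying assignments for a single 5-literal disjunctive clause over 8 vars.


Step 1: Total=2^8=256
Step 2: Unsat when all 5 false: 2^3=8
Step 3: Sat=256-8=248

248


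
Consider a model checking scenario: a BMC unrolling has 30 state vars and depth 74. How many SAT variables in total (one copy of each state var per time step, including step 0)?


BMC unrolls to depth k, creating one copy of each state var for steps 0..k.
Step count = 74 + 1 = 75 (steps 0 through 74)
Vars per step = 30
Total = 30 * 75 = 2250

2250


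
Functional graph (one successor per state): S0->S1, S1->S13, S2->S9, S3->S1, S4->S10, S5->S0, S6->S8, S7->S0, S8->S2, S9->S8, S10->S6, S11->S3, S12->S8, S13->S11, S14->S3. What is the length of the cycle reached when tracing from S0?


Trace from S0 until a state repeats:
  S0 -> S1 -> S13 -> S11 -> S3 -> S1
S1 first seen at step 1, revisited at step 5.
Cycle length = 5 - 1 = 4

4


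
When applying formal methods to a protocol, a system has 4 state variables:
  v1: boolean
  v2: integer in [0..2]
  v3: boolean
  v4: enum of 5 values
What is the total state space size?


State space = product of domain sizes of all variables.
Domain sizes:
  v1 (boolean): 2
  v2 (integer in [0..2]): 3
  v3 (boolean): 2
  v4 (enum of 5 values): 5
Product = 2 * 3 * 2 * 5 = 60

60


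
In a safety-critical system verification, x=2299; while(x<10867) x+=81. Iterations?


Step 1: x goes from 2299 toward 10867 by 81; the body runs while x<10867, so iterations = ceil((bound-start)/step)
Step 2: Distance=8568
Step 3: ceil(8568/81)=106

106


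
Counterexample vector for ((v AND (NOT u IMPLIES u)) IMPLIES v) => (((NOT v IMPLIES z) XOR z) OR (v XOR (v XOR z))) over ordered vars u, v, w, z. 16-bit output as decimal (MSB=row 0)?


F1 = ((v AND (NOT u IMPLIES u)) IMPLIES v)
F2 = (((NOT v IMPLIES z) XOR z) OR (v XOR (v XOR z)))
Counterexample to F1=>F2 is where F1=1 and F2=0.
Evaluate each row (bits = u,v,w,z, MSB first):
  row 0 [0000]: F1=1 F2=0 -> F1&~F2 -> 1
  row 1 [0001]: F1=1 F2=1 -> F1&~F2 -> 0
  row 2 [0010]: F1=1 F2=0 -> F1&~F2 -> 1
  row 3 [0011]: F1=1 F2=1 -> F1&~F2 -> 0
  row 4 [0100]: F1=1 F2=1 -> F1&~F2 -> 0
  row 5 [0101]: F1=1 F2=1 -> F1&~F2 -> 0
  row 6 [0110]: F1=1 F2=1 -> F1&~F2 -> 0
  row 7 [0111]: F1=1 F2=1 -> F1&~F2 -> 0
  row 8 [1000]: F1=1 F2=0 -> F1&~F2 -> 1
  row 9 [1001]: F1=1 F2=1 -> F1&~F2 -> 0
  row 10 [1010]: F1=1 F2=0 -> F1&~F2 -> 1
  row 11 [1011]: F1=1 F2=1 -> F1&~F2 -> 0
  row 12 [1100]: F1=1 F2=1 -> F1&~F2 -> 0
  row 13 [1101]: F1=1 F2=1 -> F1&~F2 -> 0
  row 14 [1110]: F1=1 F2=1 -> F1&~F2 -> 0
  row 15 [1111]: F1=1 F2=1 -> F1&~F2 -> 0
Full result column, 4 rows per line (u,v fixed per line; w,z runs 00..11 left to right):
  rows 0-3 [u,v=00]: 1010  = hex A
  rows 4-7 [u,v=01]: 0000  = hex 0
  rows 8-11 [u,v=10]: 1010  = hex A
  rows 12-15 [u,v=11]: 0000  = hex 0
Counterexample vector (row 0 .. row 15) = 1010000010100000
Output column grouped in 4s = 1010 0000 1010 0000 = 0xA0A0
Convert to decimal digit by digit (value = value*16 + digit):
  A -> 10
  10*16 + 0 = 160
  160*16 + 10 (A) = 2570
  2570*16 + 0 = 41120
Decimal = 41120

41120
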